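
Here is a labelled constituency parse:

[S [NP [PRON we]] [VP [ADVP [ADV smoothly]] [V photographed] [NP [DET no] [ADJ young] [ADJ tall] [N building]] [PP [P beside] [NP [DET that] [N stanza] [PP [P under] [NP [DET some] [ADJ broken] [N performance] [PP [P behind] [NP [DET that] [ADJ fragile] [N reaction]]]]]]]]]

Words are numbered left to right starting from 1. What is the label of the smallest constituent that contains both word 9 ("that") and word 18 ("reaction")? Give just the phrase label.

NP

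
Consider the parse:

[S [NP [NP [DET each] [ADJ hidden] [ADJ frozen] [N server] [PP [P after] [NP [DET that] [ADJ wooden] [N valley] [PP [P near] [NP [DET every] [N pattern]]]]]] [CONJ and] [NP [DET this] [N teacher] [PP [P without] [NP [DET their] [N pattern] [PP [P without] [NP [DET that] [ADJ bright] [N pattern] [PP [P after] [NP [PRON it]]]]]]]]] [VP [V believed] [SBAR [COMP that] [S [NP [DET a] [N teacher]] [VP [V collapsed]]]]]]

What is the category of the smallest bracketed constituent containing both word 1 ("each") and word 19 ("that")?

NP

Word 1 lies under S → NP → NP → DET; word 19 lies under S → NP → NP → PP → NP → PP → NP → DET. The lowest shared node is the NP.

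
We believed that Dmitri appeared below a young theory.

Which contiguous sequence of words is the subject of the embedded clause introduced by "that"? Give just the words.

Dmitri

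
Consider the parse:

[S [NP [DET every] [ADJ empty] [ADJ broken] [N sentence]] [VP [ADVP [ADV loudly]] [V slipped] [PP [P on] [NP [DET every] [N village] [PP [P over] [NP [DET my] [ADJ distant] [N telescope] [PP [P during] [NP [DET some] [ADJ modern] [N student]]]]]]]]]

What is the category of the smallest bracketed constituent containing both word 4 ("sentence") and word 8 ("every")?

S

Both words fall inside [S every empty broken sentence loudly slipped on every village over my distant telescope during some modern student] (words 1–17), and no smaller constituent contains them both. Label: S.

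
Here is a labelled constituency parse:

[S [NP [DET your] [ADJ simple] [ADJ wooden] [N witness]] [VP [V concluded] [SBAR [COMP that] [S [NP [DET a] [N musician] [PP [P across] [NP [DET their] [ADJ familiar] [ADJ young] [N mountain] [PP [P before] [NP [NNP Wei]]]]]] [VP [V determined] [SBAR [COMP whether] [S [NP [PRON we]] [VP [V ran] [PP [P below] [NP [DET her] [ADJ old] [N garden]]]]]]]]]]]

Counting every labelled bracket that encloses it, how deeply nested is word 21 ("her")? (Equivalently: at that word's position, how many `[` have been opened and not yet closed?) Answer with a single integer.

11

The word sits inside DET, which is inside NP, inside PP, inside VP, inside S, inside SBAR, inside VP, inside S, inside SBAR, inside VP, inside S — 11 brackets in all.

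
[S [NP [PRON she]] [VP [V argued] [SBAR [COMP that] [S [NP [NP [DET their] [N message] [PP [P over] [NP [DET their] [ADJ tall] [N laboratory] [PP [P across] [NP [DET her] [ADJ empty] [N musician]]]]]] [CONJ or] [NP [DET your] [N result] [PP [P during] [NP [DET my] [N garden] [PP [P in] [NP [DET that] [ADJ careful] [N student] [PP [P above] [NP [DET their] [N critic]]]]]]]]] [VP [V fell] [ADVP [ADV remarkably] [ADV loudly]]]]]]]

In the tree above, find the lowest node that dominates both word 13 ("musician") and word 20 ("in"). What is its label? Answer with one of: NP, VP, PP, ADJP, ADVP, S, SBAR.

NP

Word 13 lies under S → VP → SBAR → S → NP → NP → PP → NP → PP → NP → N; word 20 lies under S → VP → SBAR → S → NP → NP → PP → NP → PP → P. The lowest shared node is the NP.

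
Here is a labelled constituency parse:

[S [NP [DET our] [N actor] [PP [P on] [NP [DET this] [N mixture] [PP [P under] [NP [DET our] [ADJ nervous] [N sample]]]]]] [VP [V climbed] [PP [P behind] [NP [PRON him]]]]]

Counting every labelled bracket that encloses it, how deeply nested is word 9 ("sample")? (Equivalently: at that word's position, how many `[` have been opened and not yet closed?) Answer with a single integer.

7

Counting open brackets not yet closed at "sample": [S [NP [PP [NP [PP [NP [N = 7.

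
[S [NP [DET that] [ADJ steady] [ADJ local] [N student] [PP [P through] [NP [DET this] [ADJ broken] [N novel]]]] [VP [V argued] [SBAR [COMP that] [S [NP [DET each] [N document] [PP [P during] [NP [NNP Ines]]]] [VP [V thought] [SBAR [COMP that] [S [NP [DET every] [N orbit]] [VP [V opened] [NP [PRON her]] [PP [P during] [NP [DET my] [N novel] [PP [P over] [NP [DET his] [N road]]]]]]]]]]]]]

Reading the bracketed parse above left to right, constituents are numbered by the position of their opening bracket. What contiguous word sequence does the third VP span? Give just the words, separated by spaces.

Opening `[VP` markers occur at word positions 9, 15, 19; the third of these opens the constituent [VP opened her during my novel over his road].

opened her during my novel over his road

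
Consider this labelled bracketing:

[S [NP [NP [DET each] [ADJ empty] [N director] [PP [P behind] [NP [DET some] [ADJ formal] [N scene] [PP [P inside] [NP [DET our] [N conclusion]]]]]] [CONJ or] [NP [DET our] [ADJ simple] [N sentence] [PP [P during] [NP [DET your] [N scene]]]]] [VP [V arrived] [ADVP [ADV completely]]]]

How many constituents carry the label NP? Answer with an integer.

6

Listing each NP by its span: [NP each empty director behind some formal scene inside our conclusion or our simple sentence during your scene]; [NP each empty director behind some formal scene inside our conclusion]; [NP some formal scene inside our conclusion]; [NP our conclusion]; [NP our simple sentence during your scene]; [NP your scene] — that makes 6.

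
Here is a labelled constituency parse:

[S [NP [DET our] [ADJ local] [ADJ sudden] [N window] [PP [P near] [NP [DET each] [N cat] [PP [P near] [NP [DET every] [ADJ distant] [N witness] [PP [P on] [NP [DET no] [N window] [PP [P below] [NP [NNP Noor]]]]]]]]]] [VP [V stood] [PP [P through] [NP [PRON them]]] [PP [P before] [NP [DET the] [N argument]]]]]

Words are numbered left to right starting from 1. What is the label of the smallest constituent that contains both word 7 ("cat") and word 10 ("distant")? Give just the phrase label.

The smallest bracket enclosing both words is [NP each cat near every distant witness on no window below Noor], so the label is NP.

NP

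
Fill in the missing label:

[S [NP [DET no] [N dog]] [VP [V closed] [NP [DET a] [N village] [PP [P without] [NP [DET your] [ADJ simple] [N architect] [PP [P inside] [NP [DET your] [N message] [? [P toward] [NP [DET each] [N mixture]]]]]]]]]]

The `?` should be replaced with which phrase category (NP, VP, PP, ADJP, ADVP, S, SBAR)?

The `?` node immediately contains: P 'toward', NP. That is the internal structure of a prepositional phrase, so the label is PP.

PP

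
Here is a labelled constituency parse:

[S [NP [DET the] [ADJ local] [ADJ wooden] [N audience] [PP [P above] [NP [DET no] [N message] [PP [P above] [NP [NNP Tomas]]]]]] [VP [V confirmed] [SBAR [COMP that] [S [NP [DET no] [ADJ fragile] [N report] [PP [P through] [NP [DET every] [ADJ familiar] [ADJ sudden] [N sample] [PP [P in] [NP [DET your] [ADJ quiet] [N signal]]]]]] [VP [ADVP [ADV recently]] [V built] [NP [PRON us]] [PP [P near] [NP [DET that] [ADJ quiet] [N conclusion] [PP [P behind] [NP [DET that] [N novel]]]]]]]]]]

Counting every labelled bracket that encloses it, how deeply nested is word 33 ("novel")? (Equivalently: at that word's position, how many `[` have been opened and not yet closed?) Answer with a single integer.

10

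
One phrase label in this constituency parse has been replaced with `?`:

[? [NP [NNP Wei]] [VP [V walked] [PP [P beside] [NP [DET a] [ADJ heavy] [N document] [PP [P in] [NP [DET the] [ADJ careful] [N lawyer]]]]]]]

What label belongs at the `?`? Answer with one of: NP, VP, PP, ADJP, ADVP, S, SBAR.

S

The `?` node immediately contains: NP, VP. That is the internal structure of a clause, so the label is S.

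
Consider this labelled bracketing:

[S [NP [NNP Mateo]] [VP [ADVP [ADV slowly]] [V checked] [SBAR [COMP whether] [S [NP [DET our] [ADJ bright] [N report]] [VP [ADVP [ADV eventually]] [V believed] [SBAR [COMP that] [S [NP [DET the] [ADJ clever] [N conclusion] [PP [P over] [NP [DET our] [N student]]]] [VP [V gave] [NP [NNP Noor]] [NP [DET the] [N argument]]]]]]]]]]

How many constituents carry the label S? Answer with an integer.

3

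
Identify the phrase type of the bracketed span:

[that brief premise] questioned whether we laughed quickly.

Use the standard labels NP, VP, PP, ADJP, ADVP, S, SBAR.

The span is built around the noun "premise" — a noun phrase (NP).

NP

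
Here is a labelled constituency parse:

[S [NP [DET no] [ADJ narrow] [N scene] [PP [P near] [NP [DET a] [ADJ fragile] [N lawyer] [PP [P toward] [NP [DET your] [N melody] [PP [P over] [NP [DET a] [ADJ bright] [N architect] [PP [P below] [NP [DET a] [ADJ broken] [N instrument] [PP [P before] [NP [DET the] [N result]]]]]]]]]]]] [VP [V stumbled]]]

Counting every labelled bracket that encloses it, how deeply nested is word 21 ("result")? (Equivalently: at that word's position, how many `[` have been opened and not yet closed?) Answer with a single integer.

Path from the root down to the word: S → NP → PP → NP → PP → NP → PP → NP → PP → NP → PP → NP → N. That is 13 enclosing brackets.

13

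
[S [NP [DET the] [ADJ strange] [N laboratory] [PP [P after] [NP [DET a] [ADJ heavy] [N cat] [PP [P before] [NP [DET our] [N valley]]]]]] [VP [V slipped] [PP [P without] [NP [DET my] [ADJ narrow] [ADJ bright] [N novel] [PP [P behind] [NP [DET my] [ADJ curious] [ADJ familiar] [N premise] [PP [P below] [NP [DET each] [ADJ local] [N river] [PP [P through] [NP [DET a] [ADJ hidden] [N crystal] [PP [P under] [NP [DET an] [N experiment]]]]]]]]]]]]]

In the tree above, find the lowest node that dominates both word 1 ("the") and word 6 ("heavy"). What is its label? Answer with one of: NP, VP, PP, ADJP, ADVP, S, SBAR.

NP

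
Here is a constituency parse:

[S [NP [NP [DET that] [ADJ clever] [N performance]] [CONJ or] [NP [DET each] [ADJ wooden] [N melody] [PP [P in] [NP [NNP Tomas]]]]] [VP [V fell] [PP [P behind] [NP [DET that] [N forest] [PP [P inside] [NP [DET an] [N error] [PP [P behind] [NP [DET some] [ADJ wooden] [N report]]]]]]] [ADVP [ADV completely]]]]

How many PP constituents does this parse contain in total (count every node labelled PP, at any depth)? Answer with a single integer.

4

The PP constituents are: [PP in Tomas]; [PP behind that forest inside an error behind some wooden report]; [PP inside an error behind some wooden report]; [PP behind some wooden report]. Total: 4.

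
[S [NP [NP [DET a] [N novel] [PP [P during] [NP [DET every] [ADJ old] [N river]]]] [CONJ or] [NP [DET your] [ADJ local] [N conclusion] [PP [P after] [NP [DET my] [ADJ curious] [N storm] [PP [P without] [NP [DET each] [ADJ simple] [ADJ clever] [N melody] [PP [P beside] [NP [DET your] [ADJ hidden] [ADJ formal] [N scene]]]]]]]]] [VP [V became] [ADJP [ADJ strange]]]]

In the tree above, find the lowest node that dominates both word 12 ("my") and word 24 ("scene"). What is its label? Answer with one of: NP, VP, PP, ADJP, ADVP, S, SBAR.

NP

Word 12 lies under S → NP → NP → PP → NP → DET; word 24 lies under S → NP → NP → PP → NP → PP → NP → PP → NP → N. The lowest shared node is the NP.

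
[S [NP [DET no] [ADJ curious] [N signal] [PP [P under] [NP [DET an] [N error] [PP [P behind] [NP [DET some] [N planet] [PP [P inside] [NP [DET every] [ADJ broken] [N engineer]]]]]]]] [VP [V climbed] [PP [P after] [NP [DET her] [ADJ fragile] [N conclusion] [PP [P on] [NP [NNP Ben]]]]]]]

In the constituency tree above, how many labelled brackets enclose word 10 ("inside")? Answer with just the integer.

The word sits inside P, which is inside PP, inside NP, inside PP, inside NP, inside PP, inside NP, inside S — 8 brackets in all.

8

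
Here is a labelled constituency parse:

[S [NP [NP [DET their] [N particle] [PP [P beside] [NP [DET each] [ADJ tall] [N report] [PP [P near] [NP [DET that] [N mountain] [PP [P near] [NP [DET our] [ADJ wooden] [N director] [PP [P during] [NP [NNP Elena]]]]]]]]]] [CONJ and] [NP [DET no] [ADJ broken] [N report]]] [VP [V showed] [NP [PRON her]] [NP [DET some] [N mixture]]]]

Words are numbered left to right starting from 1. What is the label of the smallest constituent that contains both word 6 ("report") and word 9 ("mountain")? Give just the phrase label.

NP

The smallest bracket enclosing both words is [NP each tall report near that mountain near our wooden director during Elena], so the label is NP.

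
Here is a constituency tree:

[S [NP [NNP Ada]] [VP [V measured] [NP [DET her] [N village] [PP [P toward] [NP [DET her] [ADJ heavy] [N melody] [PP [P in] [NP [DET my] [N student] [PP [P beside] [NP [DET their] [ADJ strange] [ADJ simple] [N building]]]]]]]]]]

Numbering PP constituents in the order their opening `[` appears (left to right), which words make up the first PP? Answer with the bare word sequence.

toward her heavy melody in my student beside their strange simple building

In left-to-right order the PP constituents are "toward her heavy melody in my student beside their strange simple building"; "in my student beside their strange simple building"; "beside their strange simple building". Number 1 is "toward her heavy melody in my student beside their strange simple building".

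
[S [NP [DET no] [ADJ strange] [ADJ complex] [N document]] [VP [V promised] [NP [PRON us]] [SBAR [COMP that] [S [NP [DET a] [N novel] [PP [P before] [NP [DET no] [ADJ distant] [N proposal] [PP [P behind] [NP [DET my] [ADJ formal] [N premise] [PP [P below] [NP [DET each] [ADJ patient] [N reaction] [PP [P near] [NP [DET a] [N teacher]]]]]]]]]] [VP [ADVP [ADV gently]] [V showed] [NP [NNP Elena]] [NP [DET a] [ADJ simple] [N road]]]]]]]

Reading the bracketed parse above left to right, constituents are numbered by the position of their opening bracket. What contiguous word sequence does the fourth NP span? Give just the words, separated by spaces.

The NP opening brackets appear, in order, over: "no strange complex document"; "us"; "a novel before no distant proposal behind my formal premise below each patient reaction near a teacher"; "no distant proposal behind my formal premise below each patient reaction near a teacher"; "my formal premise below each patient reaction near a teacher"; "each patient reaction near a teacher"; "a teacher"; "Elena"; "a simple road". The fourth one spans "no distant proposal behind my formal premise below each patient reaction near a teacher".

no distant proposal behind my formal premise below each patient reaction near a teacher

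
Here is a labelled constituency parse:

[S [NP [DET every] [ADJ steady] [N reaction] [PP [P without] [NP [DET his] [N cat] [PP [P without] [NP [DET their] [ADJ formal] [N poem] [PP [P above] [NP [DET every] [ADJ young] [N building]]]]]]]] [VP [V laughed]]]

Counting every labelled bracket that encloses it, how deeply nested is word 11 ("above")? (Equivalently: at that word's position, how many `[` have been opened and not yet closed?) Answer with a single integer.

8

The word sits inside P, which is inside PP, inside NP, inside PP, inside NP, inside PP, inside NP, inside S — 8 brackets in all.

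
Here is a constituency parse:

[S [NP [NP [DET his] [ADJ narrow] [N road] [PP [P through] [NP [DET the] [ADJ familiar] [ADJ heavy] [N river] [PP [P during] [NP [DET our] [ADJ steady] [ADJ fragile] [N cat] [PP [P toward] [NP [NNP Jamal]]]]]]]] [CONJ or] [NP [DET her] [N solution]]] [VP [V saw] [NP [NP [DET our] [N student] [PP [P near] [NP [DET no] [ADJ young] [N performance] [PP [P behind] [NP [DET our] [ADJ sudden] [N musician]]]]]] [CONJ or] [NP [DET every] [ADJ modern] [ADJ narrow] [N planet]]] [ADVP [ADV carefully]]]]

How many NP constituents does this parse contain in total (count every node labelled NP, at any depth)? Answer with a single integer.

11

The NP constituents are: [NP his narrow road through the familiar heavy river during our steady fragile cat toward Jamal or her solution]; [NP his narrow road through the familiar heavy river during our steady fragile cat toward Jamal]; [NP the familiar heavy river during our steady fragile cat toward Jamal]; [NP our steady fragile cat toward Jamal]; [NP Jamal]; [NP her solution] …. Total: 11.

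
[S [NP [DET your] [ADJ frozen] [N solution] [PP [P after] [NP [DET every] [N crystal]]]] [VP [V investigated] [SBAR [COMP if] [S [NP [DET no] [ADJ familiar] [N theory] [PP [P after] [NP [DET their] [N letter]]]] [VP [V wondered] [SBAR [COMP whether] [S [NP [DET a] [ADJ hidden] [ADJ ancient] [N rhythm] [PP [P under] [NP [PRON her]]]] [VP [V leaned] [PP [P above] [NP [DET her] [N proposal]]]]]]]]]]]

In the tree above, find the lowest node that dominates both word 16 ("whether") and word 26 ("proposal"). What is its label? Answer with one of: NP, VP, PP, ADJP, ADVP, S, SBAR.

SBAR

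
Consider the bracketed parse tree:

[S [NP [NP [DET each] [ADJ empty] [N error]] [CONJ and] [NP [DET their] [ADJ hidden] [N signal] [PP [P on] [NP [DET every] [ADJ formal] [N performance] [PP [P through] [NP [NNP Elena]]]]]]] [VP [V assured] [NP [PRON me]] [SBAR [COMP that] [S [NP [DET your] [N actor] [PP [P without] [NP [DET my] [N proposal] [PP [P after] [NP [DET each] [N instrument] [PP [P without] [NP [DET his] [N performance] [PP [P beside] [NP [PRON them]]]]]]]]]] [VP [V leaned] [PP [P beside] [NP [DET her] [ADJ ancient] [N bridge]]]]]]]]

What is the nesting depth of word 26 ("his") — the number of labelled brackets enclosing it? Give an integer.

12

Path from the root down to the word: S → VP → SBAR → S → NP → PP → NP → PP → NP → PP → NP → DET. That is 12 enclosing brackets.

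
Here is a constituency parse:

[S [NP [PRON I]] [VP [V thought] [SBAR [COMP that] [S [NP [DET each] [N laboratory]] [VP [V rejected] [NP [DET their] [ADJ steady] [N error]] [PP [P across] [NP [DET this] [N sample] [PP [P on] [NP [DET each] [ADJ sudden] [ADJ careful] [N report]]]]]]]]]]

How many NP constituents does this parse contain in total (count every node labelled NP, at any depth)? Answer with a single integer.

5

The NP constituents are: [NP I]; [NP each laboratory]; [NP their steady error]; [NP this sample on each sudden careful report]; [NP each sudden careful report]. Total: 5.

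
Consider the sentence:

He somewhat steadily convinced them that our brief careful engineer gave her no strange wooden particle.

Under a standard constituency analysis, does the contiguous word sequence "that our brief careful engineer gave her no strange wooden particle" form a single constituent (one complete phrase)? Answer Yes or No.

Yes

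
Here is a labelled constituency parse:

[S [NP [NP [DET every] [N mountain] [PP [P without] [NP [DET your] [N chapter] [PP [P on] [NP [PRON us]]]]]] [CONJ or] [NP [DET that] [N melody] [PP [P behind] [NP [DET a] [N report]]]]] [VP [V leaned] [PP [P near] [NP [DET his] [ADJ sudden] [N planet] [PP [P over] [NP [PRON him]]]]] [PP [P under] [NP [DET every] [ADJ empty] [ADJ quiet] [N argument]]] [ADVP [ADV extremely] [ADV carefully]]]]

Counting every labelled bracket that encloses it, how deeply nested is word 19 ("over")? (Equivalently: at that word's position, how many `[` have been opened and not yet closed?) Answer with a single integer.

The word sits inside P, which is inside PP, inside NP, inside PP, inside VP, inside S — 6 brackets in all.

6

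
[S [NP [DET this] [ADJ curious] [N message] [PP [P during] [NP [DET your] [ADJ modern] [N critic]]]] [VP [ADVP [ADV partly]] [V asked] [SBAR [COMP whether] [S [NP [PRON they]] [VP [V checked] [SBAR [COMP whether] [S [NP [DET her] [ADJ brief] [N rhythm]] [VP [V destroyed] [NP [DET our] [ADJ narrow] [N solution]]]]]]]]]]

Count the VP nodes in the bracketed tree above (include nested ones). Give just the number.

Listing each VP by its span: [VP partly asked whether they checked whether her brief rhythm destroyed our narrow solution]; [VP checked whether her brief rhythm destroyed our narrow solution]; [VP destroyed our narrow solution] — that makes 3.

3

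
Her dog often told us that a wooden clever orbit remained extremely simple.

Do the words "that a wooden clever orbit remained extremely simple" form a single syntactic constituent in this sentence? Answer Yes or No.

Yes

The sequence corresponds to a single SBAR node — the subordinate clause "that a wooden clever orbit remained extremely simple".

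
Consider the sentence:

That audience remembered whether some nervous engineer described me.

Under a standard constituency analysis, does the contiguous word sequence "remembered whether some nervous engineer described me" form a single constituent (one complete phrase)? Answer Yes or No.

Yes

The sequence corresponds to a single VP node — the verb phrase "remembered whether some nervous engineer described me".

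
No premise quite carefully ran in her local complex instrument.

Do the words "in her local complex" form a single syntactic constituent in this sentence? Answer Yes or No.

The smallest constituent containing the whole sequence is the prepositional phrase [PP in her local complex instrument], but the sequence is only part of it — it straddles the boundary between preposition "in" and noun phrase "her local complex instrument".

No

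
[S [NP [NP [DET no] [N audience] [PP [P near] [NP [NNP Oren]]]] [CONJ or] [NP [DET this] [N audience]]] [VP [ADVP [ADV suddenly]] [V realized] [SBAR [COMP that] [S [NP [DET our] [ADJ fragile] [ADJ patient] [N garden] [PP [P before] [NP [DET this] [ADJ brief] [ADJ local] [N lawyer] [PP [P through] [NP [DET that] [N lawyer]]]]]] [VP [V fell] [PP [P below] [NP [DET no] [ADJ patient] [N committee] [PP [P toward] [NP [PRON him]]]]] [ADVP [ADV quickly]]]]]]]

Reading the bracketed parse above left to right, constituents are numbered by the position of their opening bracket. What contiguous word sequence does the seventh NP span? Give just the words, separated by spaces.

that lawyer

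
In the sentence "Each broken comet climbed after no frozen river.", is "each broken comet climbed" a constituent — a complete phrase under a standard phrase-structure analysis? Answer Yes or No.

No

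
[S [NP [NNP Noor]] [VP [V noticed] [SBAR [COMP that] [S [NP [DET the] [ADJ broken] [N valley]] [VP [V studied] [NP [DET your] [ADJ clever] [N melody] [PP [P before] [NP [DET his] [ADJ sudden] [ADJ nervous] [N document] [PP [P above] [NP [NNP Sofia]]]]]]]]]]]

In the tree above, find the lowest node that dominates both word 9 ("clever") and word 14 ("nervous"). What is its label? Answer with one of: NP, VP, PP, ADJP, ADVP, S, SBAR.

NP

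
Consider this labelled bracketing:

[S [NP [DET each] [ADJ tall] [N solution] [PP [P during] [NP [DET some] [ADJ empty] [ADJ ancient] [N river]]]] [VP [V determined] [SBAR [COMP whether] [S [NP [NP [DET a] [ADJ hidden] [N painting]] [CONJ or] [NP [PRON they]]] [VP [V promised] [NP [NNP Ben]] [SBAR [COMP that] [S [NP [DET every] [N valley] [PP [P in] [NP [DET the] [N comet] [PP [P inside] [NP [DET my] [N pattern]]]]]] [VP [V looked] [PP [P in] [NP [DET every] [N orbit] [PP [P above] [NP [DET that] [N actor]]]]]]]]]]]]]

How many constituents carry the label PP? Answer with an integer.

The PP constituents are: [PP during some empty ancient river]; [PP in the comet inside my pattern]; [PP inside my pattern]; [PP in every orbit above that actor]; [PP above that actor]. Total: 5.

5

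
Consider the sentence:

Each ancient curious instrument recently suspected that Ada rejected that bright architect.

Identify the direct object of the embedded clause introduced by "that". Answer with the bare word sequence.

that bright architect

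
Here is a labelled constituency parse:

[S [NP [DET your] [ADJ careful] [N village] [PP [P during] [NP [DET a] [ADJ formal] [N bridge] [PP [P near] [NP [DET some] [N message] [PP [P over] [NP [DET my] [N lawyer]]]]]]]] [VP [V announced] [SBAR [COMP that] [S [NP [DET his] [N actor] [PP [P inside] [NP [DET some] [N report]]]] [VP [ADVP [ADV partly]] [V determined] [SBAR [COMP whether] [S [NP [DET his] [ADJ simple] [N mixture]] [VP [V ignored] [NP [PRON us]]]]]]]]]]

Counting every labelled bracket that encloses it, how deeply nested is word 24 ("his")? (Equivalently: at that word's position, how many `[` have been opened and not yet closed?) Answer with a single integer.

9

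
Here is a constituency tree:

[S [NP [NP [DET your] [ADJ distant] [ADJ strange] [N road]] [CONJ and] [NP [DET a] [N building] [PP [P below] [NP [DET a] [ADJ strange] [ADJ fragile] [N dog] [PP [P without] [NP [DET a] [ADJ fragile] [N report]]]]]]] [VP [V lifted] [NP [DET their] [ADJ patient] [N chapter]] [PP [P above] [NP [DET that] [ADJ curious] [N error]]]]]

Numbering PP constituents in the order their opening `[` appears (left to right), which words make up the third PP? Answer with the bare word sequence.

above that curious error

In left-to-right order the PP constituents are "below a strange fragile dog without a fragile report"; "without a fragile report"; "above that curious error". Number 3 is "above that curious error".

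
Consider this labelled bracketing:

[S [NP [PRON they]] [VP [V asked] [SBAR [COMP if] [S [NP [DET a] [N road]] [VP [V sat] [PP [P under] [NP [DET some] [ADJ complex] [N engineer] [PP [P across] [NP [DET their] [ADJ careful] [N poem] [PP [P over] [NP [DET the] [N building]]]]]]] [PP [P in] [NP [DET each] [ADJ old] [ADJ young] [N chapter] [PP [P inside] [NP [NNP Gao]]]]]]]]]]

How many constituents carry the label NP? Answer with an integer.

7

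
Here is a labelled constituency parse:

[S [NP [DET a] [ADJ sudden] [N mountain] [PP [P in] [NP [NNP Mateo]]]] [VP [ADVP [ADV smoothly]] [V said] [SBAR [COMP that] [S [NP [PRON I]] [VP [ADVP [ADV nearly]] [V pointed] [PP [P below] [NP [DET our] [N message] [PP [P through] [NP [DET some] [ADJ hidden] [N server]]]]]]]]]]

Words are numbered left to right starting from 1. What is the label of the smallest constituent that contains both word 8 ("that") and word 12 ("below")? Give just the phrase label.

Word 8 lies under S → VP → SBAR → COMP; word 12 lies under S → VP → SBAR → S → VP → PP → P. The lowest shared node is the SBAR.

SBAR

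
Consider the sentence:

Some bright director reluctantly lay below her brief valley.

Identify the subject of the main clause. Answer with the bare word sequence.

In the main clause the verb is "lay"; the NP preceding it, "some bright director", is the subject.

some bright director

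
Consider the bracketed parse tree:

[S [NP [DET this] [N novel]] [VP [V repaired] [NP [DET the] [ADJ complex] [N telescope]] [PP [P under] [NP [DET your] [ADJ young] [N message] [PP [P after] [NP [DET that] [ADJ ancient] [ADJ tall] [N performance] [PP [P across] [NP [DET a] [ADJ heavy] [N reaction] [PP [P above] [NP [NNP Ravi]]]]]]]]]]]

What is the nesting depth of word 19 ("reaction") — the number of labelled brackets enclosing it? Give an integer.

9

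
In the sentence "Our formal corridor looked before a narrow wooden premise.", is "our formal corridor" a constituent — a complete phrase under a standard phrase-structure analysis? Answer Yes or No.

"our formal corridor" is exactly the noun phrase [NP our formal corridor], a complete constituent.

Yes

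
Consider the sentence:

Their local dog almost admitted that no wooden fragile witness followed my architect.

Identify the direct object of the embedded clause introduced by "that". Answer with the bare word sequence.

The verb of the embedded clause introduced by "that" is "followed"; its direct object is the NP "my architect".

my architect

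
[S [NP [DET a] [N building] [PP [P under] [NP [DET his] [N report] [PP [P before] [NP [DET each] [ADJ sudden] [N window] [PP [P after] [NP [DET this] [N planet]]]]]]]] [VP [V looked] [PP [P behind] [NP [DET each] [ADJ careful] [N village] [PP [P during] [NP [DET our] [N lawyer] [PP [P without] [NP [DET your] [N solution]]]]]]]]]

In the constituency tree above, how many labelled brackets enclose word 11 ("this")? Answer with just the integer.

9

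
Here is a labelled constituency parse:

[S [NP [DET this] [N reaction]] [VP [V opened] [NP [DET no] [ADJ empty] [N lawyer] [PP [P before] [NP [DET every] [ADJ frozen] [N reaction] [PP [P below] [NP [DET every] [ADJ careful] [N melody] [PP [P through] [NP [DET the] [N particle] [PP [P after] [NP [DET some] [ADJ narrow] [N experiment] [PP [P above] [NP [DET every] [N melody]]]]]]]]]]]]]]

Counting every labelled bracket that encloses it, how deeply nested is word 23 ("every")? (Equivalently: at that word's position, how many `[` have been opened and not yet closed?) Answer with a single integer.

Path from the root down to the word: S → VP → NP → PP → NP → PP → NP → PP → NP → PP → NP → PP → NP → DET. That is 14 enclosing brackets.

14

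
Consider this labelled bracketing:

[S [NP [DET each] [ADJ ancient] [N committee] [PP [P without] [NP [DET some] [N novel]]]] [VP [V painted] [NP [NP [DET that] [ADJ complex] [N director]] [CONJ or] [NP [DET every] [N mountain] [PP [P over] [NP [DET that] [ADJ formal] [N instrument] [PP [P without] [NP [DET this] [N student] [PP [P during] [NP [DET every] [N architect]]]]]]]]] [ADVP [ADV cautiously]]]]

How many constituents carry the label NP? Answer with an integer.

Listing each NP by its span: [NP each ancient committee without some novel]; [NP some novel]; [NP that complex director or every mountain over that formal instrument without this student during every architect]; [NP that complex director]; [NP every mountain over that formal instrument without this student during every architect]; [NP that formal instrument without this student during every architect] … — that makes 8.

8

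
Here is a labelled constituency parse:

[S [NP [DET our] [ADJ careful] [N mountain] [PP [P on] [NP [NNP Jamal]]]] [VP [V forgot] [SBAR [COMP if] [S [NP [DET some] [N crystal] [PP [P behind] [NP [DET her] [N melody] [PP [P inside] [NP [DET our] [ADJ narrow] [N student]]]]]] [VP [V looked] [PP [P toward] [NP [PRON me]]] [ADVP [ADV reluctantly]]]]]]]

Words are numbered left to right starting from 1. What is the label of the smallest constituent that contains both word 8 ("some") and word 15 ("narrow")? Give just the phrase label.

Word 8 lies under S → VP → SBAR → S → NP → DET; word 15 lies under S → VP → SBAR → S → NP → PP → NP → PP → NP → ADJ. The lowest shared node is the NP.

NP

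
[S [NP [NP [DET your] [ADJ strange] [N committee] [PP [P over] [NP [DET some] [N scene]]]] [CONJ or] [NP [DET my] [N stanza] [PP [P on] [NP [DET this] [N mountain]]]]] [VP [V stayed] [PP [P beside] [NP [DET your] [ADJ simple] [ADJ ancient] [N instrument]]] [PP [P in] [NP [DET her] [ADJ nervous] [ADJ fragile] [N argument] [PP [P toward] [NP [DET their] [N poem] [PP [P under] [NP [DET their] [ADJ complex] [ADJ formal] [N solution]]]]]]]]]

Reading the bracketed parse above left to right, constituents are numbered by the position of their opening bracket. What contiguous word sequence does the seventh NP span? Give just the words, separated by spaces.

her nervous fragile argument toward their poem under their complex formal solution

Opening `[NP` markers occur at word positions 1, 1, 5, 8, 11, 15, 20, 25, 28; the seventh of these opens the constituent [NP her nervous fragile argument toward their poem under their complex formal solution].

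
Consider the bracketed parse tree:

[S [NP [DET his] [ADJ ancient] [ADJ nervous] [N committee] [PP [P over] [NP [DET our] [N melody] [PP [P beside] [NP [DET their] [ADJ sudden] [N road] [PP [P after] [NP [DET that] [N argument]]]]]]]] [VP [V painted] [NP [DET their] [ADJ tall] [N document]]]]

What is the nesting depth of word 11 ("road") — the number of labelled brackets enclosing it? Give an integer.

7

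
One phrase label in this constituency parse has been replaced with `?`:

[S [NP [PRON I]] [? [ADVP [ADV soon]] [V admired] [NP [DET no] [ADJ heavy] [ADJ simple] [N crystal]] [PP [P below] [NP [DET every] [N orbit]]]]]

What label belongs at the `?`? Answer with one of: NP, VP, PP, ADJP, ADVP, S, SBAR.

VP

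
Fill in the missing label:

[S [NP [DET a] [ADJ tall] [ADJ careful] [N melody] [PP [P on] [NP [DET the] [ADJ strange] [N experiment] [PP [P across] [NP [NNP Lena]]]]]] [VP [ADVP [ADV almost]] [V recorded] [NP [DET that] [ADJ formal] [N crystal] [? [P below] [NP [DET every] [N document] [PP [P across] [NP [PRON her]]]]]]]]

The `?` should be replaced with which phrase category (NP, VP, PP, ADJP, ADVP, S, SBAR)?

PP

Looking at what the `?` directly dominates — P 'below', NP — this is a prepositional phrase (PP).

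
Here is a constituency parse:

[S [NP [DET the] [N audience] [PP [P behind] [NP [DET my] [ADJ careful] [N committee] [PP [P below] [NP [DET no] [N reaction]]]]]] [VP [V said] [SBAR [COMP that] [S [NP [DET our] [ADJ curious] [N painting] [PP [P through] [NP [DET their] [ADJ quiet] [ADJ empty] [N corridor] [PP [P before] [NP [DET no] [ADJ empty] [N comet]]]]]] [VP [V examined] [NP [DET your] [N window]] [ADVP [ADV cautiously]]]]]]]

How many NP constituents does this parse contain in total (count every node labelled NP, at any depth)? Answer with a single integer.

Scanning left to right, an opening `[NP` appears at word positions 1, 4, 8, 12, 16, 21, 25 — 7 in total.

7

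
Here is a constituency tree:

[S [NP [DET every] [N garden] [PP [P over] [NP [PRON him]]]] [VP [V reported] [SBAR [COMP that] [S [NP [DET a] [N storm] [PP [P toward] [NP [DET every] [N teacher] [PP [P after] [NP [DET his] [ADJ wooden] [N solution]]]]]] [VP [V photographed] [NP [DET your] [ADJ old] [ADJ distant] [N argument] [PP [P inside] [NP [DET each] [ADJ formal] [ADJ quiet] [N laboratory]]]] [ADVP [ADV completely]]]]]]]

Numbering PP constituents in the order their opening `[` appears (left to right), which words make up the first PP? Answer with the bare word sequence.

over him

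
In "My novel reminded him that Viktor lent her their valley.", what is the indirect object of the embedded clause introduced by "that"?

"lent" heads the VP of the embedded clause introduced by "that", and "her" is its indirect object.

her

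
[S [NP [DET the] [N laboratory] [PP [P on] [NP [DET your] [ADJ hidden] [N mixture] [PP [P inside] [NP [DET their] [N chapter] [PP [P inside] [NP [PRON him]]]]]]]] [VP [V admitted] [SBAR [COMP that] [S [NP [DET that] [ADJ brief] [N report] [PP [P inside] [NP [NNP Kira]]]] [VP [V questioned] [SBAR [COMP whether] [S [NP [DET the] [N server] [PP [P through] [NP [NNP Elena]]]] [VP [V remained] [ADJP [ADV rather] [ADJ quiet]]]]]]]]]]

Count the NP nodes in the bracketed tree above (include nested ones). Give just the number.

8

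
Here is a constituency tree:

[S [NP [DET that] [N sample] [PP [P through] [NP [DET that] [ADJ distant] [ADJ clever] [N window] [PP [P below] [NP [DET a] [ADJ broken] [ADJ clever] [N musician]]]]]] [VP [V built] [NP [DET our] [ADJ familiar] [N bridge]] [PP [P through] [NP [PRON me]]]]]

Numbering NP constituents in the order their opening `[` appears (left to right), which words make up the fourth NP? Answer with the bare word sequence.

our familiar bridge

Opening `[NP` markers occur at word positions 1, 4, 9, 14, 18; the fourth of these opens the constituent [NP our familiar bridge].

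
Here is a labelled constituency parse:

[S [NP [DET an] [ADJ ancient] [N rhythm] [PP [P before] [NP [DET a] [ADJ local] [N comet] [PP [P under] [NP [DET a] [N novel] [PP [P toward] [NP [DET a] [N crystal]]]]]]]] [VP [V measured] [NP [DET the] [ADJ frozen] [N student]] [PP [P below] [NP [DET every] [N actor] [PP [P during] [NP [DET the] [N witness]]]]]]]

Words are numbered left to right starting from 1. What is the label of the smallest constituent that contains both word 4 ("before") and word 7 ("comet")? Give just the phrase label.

PP

Both words fall inside [PP before a local comet under a novel toward a crystal] (words 4–13), and no smaller constituent contains them both. Label: PP.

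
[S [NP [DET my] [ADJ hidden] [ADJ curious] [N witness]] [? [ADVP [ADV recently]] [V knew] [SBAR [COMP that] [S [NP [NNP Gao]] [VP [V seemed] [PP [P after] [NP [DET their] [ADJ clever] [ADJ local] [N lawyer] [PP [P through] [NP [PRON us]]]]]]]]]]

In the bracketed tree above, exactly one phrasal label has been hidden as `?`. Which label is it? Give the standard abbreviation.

Looking at what the `?` directly dominates — ADVP, V 'knew', SBAR — this is a verb phrase (VP).

VP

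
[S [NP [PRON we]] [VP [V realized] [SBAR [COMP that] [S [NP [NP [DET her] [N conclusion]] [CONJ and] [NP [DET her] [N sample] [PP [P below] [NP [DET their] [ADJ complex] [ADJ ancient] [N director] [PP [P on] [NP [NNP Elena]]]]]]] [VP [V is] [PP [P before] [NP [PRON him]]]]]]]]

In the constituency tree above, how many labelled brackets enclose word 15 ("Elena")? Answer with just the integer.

The word sits inside NNP, which is inside NP, inside PP, inside NP, inside PP, inside NP, inside NP, inside S, inside SBAR, inside VP, inside S — 11 brackets in all.

11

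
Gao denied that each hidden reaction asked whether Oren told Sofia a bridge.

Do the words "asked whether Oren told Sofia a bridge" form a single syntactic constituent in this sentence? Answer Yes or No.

Yes

The sequence corresponds to a single VP node — the verb phrase "asked whether Oren told Sofia a bridge".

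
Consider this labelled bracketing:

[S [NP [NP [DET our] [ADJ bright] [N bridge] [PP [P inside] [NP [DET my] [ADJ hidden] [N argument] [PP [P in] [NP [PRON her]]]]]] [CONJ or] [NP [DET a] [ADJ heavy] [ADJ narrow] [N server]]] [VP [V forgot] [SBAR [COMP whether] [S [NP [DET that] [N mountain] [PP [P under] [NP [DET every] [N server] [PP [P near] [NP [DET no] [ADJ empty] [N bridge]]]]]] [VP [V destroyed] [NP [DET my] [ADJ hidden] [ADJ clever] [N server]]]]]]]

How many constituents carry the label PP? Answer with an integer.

4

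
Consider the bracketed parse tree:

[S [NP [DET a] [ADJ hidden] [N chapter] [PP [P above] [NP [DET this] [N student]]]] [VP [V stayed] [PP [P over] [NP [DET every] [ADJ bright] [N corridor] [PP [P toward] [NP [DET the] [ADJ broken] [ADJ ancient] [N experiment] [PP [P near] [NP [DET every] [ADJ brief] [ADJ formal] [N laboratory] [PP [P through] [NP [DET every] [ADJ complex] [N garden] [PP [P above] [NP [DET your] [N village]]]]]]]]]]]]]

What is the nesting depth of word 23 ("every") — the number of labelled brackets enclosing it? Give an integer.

11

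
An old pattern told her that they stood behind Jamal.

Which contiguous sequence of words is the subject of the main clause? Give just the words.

an old pattern

"an old pattern" is the NP that combines with the VP headed by "told" to form the main clause — the subject.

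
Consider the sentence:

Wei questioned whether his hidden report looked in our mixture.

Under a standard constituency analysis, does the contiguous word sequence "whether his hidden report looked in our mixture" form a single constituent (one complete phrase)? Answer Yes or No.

Yes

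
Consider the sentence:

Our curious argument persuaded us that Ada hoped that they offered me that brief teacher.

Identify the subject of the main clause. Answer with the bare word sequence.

"our curious argument" is the NP that combines with the VP headed by "persuaded" to form the main clause — the subject.

our curious argument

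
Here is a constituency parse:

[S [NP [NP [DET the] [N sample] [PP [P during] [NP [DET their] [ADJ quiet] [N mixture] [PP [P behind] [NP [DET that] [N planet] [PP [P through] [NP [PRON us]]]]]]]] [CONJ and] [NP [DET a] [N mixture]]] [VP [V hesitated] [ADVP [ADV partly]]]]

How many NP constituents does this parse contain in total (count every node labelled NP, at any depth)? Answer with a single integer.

6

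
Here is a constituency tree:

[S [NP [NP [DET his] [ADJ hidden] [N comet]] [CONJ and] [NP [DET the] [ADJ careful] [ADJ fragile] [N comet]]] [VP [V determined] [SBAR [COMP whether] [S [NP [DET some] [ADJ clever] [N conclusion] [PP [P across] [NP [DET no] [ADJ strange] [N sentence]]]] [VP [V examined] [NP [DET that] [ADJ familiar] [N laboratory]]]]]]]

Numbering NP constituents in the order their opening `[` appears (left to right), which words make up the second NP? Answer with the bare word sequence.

his hidden comet

Opening `[NP` markers occur at word positions 1, 1, 5, 11, 15, 19; the second of these opens the constituent [NP his hidden comet].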